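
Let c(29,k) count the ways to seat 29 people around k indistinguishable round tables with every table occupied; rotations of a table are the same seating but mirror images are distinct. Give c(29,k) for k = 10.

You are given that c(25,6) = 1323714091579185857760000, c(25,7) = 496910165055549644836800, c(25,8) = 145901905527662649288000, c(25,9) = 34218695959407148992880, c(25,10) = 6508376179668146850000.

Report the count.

@26  (26,7):496910165055549644836800·25+1323714091579185857760000→13746468217967926978680000, (26,8):145901905527662649288000·25+496910165055549644836800→4144457803247115877036800, (26,9):34218695959407148992880·25+145901905527662649288000→1001369304512841374110000, (26,10):6508376179668146850000·25+34218695959407148992880→196928100451110820242880
@27  (27,8):4144457803247115877036800·26+13746468217967926978680000→121502371102392939781636800, (27,9):1001369304512841374110000·26+4144457803247115877036800→30180059720580991603896800, (27,10):196928100451110820242880·26+1001369304512841374110000→6121499916241722700424880
@28  (28,9):30180059720580991603896800·27+121502371102392939781636800→936363983558079713086850400, (28,10):6121499916241722700424880·27+30180059720580991603896800→195460557459107504515368560
@29  (29,10):195460557459107504515368560·28+936363983558079713086850400→6409259592413089839517170080
Read c(29,10) = 6409259592413089839517170080.

6409259592413089839517170080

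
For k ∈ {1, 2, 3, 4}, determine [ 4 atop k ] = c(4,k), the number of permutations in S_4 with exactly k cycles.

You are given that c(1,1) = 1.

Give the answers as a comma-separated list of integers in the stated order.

6, 11, 6, 1

row 2: T[2][1]=1·1+0=1  T[2][2]=1·0+1=1
row 3: T[3][1]=2·1+0=2  T[3][2]=2·1+1=3  T[3][3]=2·0+1=1
row 4: T[4][1]=3·2+0=6  T[4][2]=3·3+2=11  T[4][3]=3·1+3=6  T[4][4]=3·0+1=1
Read c(4,1) = 6, c(4,2) = 11, c(4,3) = 6, c(4,4) = 1.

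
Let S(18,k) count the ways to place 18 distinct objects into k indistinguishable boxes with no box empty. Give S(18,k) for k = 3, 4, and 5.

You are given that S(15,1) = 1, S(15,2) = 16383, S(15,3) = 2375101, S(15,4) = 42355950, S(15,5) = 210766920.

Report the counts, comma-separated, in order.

64439010, 2798806985, 28958095545

row 16: T[16][1]=1·1+0=1  T[16][2]=2·16383+1=32767  T[16][3]=3·2375101+16383=7141686  T[16][4]=4·42355950+2375101=171798901  T[16][5]=5·210766920+42355950=1096190550
row 17: T[17][2]=2·32767+1=65535  T[17][3]=3·7141686+32767=21457825  T[17][4]=4·171798901+7141686=694337290  T[17][5]=5·1096190550+171798901=5652751651
row 18: T[18][3]=3·21457825+65535=64439010  T[18][4]=4·694337290+21457825=2798806985  T[18][5]=5·5652751651+694337290=28958095545
Read S(18,3) = 64439010, S(18,4) = 2798806985, S(18,5) = 28958095545.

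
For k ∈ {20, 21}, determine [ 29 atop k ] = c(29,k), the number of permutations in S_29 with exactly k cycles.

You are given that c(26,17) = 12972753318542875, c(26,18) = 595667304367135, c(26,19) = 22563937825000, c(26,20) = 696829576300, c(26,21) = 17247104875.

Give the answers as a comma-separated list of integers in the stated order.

@27  (27,18):595667304367135·26+12972753318542875→28460103232088385, (27,19):22563937825000·26+595667304367135→1182329687817135, (27,20):696829576300·26+22563937825000→40681506808800, (27,21):17247104875·26+696829576300→1145254303050
@28  (28,19):1182329687817135·27+28460103232088385→60383004803151030, (28,20):40681506808800·27+1182329687817135→2280730371654735, (28,21):1145254303050·27+40681506808800→71603372991150
@29  (29,20):2280730371654735·28+60383004803151030→124243455209483610, (29,21):71603372991150·28+2280730371654735→4285624815406935
Read c(29,20) = 124243455209483610, c(29,21) = 4285624815406935.

124243455209483610, 4285624815406935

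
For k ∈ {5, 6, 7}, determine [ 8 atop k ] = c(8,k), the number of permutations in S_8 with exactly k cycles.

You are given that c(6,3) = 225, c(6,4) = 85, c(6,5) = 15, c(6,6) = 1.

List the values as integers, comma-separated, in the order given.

1960, 322, 28

[7] T[7,4]:6*85+225=735 · T[7,5]:6*15+85=175 · T[7,6]:6*1+15=21 · T[7,7]:6*0+1=1
[8] T[8,5]:7*175+735=1960 · T[8,6]:7*21+175=322 · T[8,7]:7*1+21=28
Read c(8,5) = 1960, c(8,6) = 322, c(8,7) = 28.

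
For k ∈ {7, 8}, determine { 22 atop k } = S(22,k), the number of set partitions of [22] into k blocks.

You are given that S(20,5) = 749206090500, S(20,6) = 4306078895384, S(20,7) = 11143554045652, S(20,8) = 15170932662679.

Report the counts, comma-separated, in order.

i=21: T(21,6)=749206090500+6·4306078895384=26585679462804 | T(21,7)=4306078895384+7·11143554045652=82310957214948 | T(21,8)=11143554045652+8·15170932662679=132511015347084
i=22: T(22,7)=26585679462804+7·82310957214948=602762379967440 | T(22,8)=82310957214948+8·132511015347084=1142399079991620
Read S(22,7) = 602762379967440, S(22,8) = 1142399079991620.

602762379967440, 1142399079991620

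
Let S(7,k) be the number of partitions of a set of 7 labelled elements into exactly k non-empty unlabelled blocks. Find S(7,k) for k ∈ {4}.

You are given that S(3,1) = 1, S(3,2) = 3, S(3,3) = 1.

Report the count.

350

[4] T[4,1]:1*1+0=1 · T[4,2]:2*3+1=7 · T[4,3]:3*1+3=6 · T[4,4]:4*0+1=1
[5] T[5,2]:2*7+1=15 · T[5,3]:3*6+7=25 · T[5,4]:4*1+6=10
[6] T[6,3]:3*25+15=90 · T[6,4]:4*10+25=65
[7] T[7,4]:4*65+90=350
Read S(7,4) = 350.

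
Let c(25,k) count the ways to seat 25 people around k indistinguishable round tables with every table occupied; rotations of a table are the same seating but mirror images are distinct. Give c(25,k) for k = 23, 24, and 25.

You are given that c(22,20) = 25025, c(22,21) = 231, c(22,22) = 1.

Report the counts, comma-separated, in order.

@23  (23,21):231·22+25025→30107, (23,22):1·22+231→253, (23,23):0·22+1→1
@24  (24,22):253·23+30107→35926, (24,23):1·23+253→276, (24,24):0·23+1→1
@25  (25,23):276·24+35926→42550, (25,24):1·24+276→300, (25,25):0·24+1→1
Read c(25,23) = 42550, c(25,24) = 300, c(25,25) = 1.

42550, 300, 1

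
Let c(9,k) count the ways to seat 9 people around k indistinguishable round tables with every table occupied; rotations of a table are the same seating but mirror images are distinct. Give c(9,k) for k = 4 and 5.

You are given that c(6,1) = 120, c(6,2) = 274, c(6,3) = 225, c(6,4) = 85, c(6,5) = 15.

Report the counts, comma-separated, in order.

67284, 22449

r7: T_7,2=6×274+120=1764; T_7,3=6×225+274=1624; T_7,4=6×85+225=735; T_7,5=6×15+85=175
r8: T_8,3=7×1624+1764=13132; T_8,4=7×735+1624=6769; T_8,5=7×175+735=1960
r9: T_9,4=8×6769+13132=67284; T_9,5=8×1960+6769=22449
Read c(9,4) = 67284, c(9,5) = 22449.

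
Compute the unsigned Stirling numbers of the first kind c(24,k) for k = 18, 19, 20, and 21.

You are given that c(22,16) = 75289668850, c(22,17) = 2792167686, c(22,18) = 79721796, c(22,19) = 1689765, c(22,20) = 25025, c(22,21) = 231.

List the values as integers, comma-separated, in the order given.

@23  (23,17):2792167686·22+75289668850→136717357942, (23,18):79721796·22+2792167686→4546047198, (23,19):1689765·22+79721796→116896626, (23,20):25025·22+1689765→2240315, (23,21):231·22+25025→30107
@24  (24,18):4546047198·23+136717357942→241276443496, (24,19):116896626·23+4546047198→7234669596, (24,20):2240315·23+116896626→168423871, (24,21):30107·23+2240315→2932776
Read c(24,18) = 241276443496, c(24,19) = 7234669596, c(24,20) = 168423871, c(24,21) = 2932776.

241276443496, 7234669596, 168423871, 2932776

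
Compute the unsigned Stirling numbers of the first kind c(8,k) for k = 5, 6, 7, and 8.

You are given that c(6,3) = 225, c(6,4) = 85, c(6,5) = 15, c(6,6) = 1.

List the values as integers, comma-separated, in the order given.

1960, 322, 28, 1

[7] T[7,4]:6*85+225=735 · T[7,5]:6*15+85=175 · T[7,6]:6*1+15=21 · T[7,7]:6*0+1=1
[8] T[8,5]:7*175+735=1960 · T[8,6]:7*21+175=322 · T[8,7]:7*1+21=28 · T[8,8]:7*0+1=1
Read c(8,5) = 1960, c(8,6) = 322, c(8,7) = 28, c(8,8) = 1.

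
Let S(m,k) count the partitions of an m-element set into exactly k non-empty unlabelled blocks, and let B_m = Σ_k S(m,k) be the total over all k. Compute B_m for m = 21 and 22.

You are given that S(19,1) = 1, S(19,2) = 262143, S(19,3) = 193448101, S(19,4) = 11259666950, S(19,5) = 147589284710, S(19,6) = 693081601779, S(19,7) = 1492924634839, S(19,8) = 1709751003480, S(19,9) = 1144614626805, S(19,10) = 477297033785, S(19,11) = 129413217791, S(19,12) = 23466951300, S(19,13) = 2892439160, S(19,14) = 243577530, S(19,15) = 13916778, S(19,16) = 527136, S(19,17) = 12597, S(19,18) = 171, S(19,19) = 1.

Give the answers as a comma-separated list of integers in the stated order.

row 20: T[20][1]=1·1+0=1  T[20][2]=2·262143+1=524287  T[20][3]=3·193448101+262143=580606446  T[20][4]=4·11259666950+193448101=45232115901  T[20][5]=5·147589284710+11259666950=749206090500  T[20][6]=6·693081601779+147589284710=4306078895384  T[20][7]=7·1492924634839+693081601779=11143554045652  T[20][8]=8·1709751003480+1492924634839=15170932662679  T[20][9]=9·1144614626805+1709751003480=12011282644725  T[20][10]=10·477297033785+1144614626805=5917584964655  T[20][11]=11·129413217791+477297033785=1900842429486  T[20][12]=12·23466951300+129413217791=411016633391  T[20][13]=13·2892439160+23466951300=61068660380  T[20][14]=14·243577530+2892439160=6302524580  T[20][15]=15·13916778+243577530=452329200  T[20][16]=16·527136+13916778=22350954  T[20][17]=17·12597+527136=741285  T[20][18]=18·171+12597=15675  T[20][19]=19·1+171=190  T[20][20]=20·0+1=1
row 21: T[21][1]=1·1+0=1  T[21][2]=2·524287+1=1048575  T[21][3]=3·580606446+524287=1742343625  T[21][4]=4·45232115901+580606446=181509070050  T[21][5]=5·749206090500+45232115901=3791262568401  T[21][6]=6·4306078895384+749206090500=26585679462804  T[21][7]=7·11143554045652+4306078895384=82310957214948  T[21][8]=8·15170932662679+11143554045652=132511015347084  T[21][9]=9·12011282644725+15170932662679=123272476465204  T[21][10]=10·5917584964655+12011282644725=71187132291275  T[21][11]=11·1900842429486+5917584964655=26826851689001  T[21][12]=12·411016633391+1900842429486=6833042030178  T[21][13]=13·61068660380+411016633391=1204909218331  T[21][14]=14·6302524580+61068660380=149304004500  T[21][15]=15·452329200+6302524580=13087462580  T[21][16]=16·22350954+452329200=809944464  T[21][17]=17·741285+22350954=34952799  T[21][18]=18·15675+741285=1023435  T[21][19]=19·190+15675=19285  T[21][20]=20·1+190=210  T[21][21]=21·0+1=1
row 22: T[22][1]=1·1+0=1  T[22][2]=2·1048575+1=2097151  T[22][3]=3·1742343625+1048575=5228079450  T[22][4]=4·181509070050+1742343625=727778623825  T[22][5]=5·3791262568401+181509070050=19137821912055  T[22][6]=6·26585679462804+3791262568401=163305339345225  T[22][7]=7·82310957214948+26585679462804=602762379967440  T[22][8]=8·132511015347084+82310957214948=1142399079991620  T[22][9]=9·123272476465204+132511015347084=1241963303533920  T[22][10]=10·71187132291275+123272476465204=835143799377954  T[22][11]=11·26826851689001+71187132291275=366282500870286  T[22][12]=12·6833042030178+26826851689001=108823356051137  T[22][13]=13·1204909218331+6833042030178=22496861868481  T[22][14]=14·149304004500+1204909218331=3295165281331  T[22][15]=15·13087462580+149304004500=345615943200  T[22][16]=16·809944464+13087462580=26046574004  T[22][17]=17·34952799+809944464=1404142047  T[22][18]=18·1023435+34952799=53374629  T[22][19]=19·19285+1023435=1389850  T[22][20]=20·210+19285=23485  T[22][21]=21·1+210=231  T[22][22]=22·0+1=1
B_21 = ΣS(21,k) = 1+1048575+1742343625+181509070050+3791262568401+26585679462804+82310957214948+132511015347084+123272476465204+71187132291275+26826851689001+6833042030178+1204909218331+149304004500+13087462580+809944464+34952799+1023435+19285+210+1 = 474869816156751
B_22 = ΣS(22,k) = 1+2097151+5228079450+727778623825+19137821912055+163305339345225+602762379967440+1142399079991620+1241963303533920+835143799377954+366282500870286+108823356051137+22496861868481+3295165281331+345615943200+26046574004+1404142047+53374629+1389850+23485+231+1 = 4506715738447323

474869816156751, 4506715738447323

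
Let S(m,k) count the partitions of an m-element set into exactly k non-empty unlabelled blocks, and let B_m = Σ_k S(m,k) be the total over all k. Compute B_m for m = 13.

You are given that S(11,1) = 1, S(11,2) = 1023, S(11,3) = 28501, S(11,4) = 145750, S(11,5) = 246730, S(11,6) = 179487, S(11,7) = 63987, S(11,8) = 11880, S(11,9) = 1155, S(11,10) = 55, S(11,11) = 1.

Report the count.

r12: T_12,1=1×1+0=1; T_12,2=2×1023+1=2047; T_12,3=3×28501+1023=86526; T_12,4=4×145750+28501=611501; T_12,5=5×246730+145750=1379400; T_12,6=6×179487+246730=1323652; T_12,7=7×63987+179487=627396; T_12,8=8×11880+63987=159027; T_12,9=9×1155+11880=22275; T_12,10=10×55+1155=1705; T_12,11=11×1+55=66; T_12,12=12×0+1=1
r13: T_13,1=1×1+0=1; T_13,2=2×2047+1=4095; T_13,3=3×86526+2047=261625; T_13,4=4×611501+86526=2532530; T_13,5=5×1379400+611501=7508501; T_13,6=6×1323652+1379400=9321312; T_13,7=7×627396+1323652=5715424; T_13,8=8×159027+627396=1899612; T_13,9=9×22275+159027=359502; T_13,10=10×1705+22275=39325; T_13,11=11×66+1705=2431; T_13,12=12×1+66=78; T_13,13=13×0+1=1
B_13 = ΣS(13,k) = 1+4095+261625+2532530+7508501+9321312+5715424+1899612+359502+39325+2431+78+1 = 27644437

27644437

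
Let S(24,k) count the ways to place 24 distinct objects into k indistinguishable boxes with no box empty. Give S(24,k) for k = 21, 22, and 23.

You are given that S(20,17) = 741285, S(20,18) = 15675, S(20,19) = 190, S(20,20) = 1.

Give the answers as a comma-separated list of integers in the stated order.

row 21: T[21][18]=18·15675+741285=1023435  T[21][19]=19·190+15675=19285  T[21][20]=20·1+190=210  T[21][21]=21·0+1=1
row 22: T[22][19]=19·19285+1023435=1389850  T[22][20]=20·210+19285=23485  T[22][21]=21·1+210=231  T[22][22]=22·0+1=1
row 23: T[23][20]=20·23485+1389850=1859550  T[23][21]=21·231+23485=28336  T[23][22]=22·1+231=253  T[23][23]=23·0+1=1
row 24: T[24][21]=21·28336+1859550=2454606  T[24][22]=22·253+28336=33902  T[24][23]=23·1+253=276
Read S(24,21) = 2454606, S(24,22) = 33902, S(24,23) = 276.

2454606, 33902, 276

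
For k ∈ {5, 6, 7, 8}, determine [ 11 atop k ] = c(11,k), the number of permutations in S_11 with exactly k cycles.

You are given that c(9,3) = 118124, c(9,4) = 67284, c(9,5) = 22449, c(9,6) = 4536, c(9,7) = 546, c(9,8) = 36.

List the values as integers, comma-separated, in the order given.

3416930, 902055, 157773, 18150

[10] T[10,4]:9*67284+118124=723680 · T[10,5]:9*22449+67284=269325 · T[10,6]:9*4536+22449=63273 · T[10,7]:9*546+4536=9450 · T[10,8]:9*36+546=870
[11] T[11,5]:10*269325+723680=3416930 · T[11,6]:10*63273+269325=902055 · T[11,7]:10*9450+63273=157773 · T[11,8]:10*870+9450=18150
Read c(11,5) = 3416930, c(11,6) = 902055, c(11,7) = 157773, c(11,8) = 18150.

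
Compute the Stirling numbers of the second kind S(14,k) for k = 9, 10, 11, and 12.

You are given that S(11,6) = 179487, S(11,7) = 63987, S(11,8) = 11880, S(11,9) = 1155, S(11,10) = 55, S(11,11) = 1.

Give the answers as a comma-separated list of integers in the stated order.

@12  (12,7):63987·7+179487→627396, (12,8):11880·8+63987→159027, (12,9):1155·9+11880→22275, (12,10):55·10+1155→1705, (12,11):1·11+55→66, (12,12):0·12+1→1
@13  (13,8):159027·8+627396→1899612, (13,9):22275·9+159027→359502, (13,10):1705·10+22275→39325, (13,11):66·11+1705→2431, (13,12):1·12+66→78
@14  (14,9):359502·9+1899612→5135130, (14,10):39325·10+359502→752752, (14,11):2431·11+39325→66066, (14,12):78·12+2431→3367
Read S(14,9) = 5135130, S(14,10) = 752752, S(14,11) = 66066, S(14,12) = 3367.

5135130, 752752, 66066, 3367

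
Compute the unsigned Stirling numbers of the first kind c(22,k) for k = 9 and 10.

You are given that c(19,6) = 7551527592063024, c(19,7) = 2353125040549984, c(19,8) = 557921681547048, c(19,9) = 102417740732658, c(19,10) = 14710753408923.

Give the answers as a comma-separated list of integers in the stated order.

r20: T_20,7=19×2353125040549984+7551527592063024=52260903362512720; T_20,8=19×557921681547048+2353125040549984=12953636989943896; T_20,9=19×102417740732658+557921681547048=2503858755467550; T_20,10=19×14710753408923+102417740732658=381922055502195
r21: T_21,8=20×12953636989943896+52260903362512720=311333643161390640; T_21,9=20×2503858755467550+12953636989943896=63030812099294896; T_21,10=20×381922055502195+2503858755467550=10142299865511450
r22: T_22,9=21×63030812099294896+311333643161390640=1634980697246583456; T_22,10=21×10142299865511450+63030812099294896=276019109275035346
Read c(22,9) = 1634980697246583456, c(22,10) = 276019109275035346.

1634980697246583456, 276019109275035346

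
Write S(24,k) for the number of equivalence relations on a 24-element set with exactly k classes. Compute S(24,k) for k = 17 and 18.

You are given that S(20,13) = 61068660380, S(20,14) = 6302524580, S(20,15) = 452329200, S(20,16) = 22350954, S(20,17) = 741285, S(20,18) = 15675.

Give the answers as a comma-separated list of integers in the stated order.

1610949936915, 92484925445

[21] T[21,14]:14*6302524580+61068660380=149304004500 · T[21,15]:15*452329200+6302524580=13087462580 · T[21,16]:16*22350954+452329200=809944464 · T[21,17]:17*741285+22350954=34952799 · T[21,18]:18*15675+741285=1023435
[22] T[22,15]:15*13087462580+149304004500=345615943200 · T[22,16]:16*809944464+13087462580=26046574004 · T[22,17]:17*34952799+809944464=1404142047 · T[22,18]:18*1023435+34952799=53374629
[23] T[23,16]:16*26046574004+345615943200=762361127264 · T[23,17]:17*1404142047+26046574004=49916988803 · T[23,18]:18*53374629+1404142047=2364885369
[24] T[24,17]:17*49916988803+762361127264=1610949936915 · T[24,18]:18*2364885369+49916988803=92484925445
Read S(24,17) = 1610949936915, S(24,18) = 92484925445.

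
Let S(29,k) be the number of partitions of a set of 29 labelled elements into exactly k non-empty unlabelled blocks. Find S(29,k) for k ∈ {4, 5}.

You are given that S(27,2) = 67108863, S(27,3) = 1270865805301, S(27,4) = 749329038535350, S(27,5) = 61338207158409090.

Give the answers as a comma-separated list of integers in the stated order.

11998160744311570, 1540200411172850701

[28] T[28,3]:3*1270865805301+67108863=3812664524766 · T[28,4]:4*749329038535350+1270865805301=2998587019946701 · T[28,5]:5*61338207158409090+749329038535350=307440364830580800
[29] T[29,4]:4*2998587019946701+3812664524766=11998160744311570 · T[29,5]:5*307440364830580800+2998587019946701=1540200411172850701
Read S(29,4) = 11998160744311570, S(29,5) = 1540200411172850701.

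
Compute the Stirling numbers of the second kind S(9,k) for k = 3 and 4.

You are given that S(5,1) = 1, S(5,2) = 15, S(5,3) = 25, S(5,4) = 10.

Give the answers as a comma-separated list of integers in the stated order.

i=6: T(6,1)=0+1·1=1 | T(6,2)=1+2·15=31 | T(6,3)=15+3·25=90 | T(6,4)=25+4·10=65
i=7: T(7,1)=0+1·1=1 | T(7,2)=1+2·31=63 | T(7,3)=31+3·90=301 | T(7,4)=90+4·65=350
i=8: T(8,2)=1+2·63=127 | T(8,3)=63+3·301=966 | T(8,4)=301+4·350=1701
i=9: T(9,3)=127+3·966=3025 | T(9,4)=966+4·1701=7770
Read S(9,3) = 3025, S(9,4) = 7770.

3025, 7770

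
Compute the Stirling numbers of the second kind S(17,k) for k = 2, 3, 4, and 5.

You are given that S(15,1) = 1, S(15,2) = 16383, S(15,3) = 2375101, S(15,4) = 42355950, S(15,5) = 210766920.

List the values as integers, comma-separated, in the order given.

i=16: T(16,1)=0+1·1=1 | T(16,2)=1+2·16383=32767 | T(16,3)=16383+3·2375101=7141686 | T(16,4)=2375101+4·42355950=171798901 | T(16,5)=42355950+5·210766920=1096190550
i=17: T(17,2)=1+2·32767=65535 | T(17,3)=32767+3·7141686=21457825 | T(17,4)=7141686+4·171798901=694337290 | T(17,5)=171798901+5·1096190550=5652751651
Read S(17,2) = 65535, S(17,3) = 21457825, S(17,4) = 694337290, S(17,5) = 5652751651.

65535, 21457825, 694337290, 5652751651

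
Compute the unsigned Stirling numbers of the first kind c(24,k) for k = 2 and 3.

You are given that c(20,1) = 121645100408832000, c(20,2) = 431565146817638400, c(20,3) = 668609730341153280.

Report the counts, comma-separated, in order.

96538966652493066240000, 159539850276066860544000

[21] T[21,1]:20*121645100408832000+0=2432902008176640000 · T[21,2]:20*431565146817638400+121645100408832000=8752948036761600000 · T[21,3]:20*668609730341153280+431565146817638400=13803759753640704000
[22] T[22,1]:21*2432902008176640000+0=51090942171709440000 · T[22,2]:21*8752948036761600000+2432902008176640000=186244810780170240000 · T[22,3]:21*13803759753640704000+8752948036761600000=298631902863216384000
[23] T[23,1]:22*51090942171709440000+0=1124000727777607680000 · T[23,2]:22*186244810780170240000+51090942171709440000=4148476779335454720000 · T[23,3]:22*298631902863216384000+186244810780170240000=6756146673770930688000
[24] T[24,2]:23*4148476779335454720000+1124000727777607680000=96538966652493066240000 · T[24,3]:23*6756146673770930688000+4148476779335454720000=159539850276066860544000
Read c(24,2) = 96538966652493066240000, c(24,3) = 159539850276066860544000.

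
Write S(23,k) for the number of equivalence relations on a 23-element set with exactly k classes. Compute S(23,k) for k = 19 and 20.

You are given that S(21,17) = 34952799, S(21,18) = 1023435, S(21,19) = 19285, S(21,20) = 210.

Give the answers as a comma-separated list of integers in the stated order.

@22  (22,18):1023435·18+34952799→53374629, (22,19):19285·19+1023435→1389850, (22,20):210·20+19285→23485
@23  (23,19):1389850·19+53374629→79781779, (23,20):23485·20+1389850→1859550
Read S(23,19) = 79781779, S(23,20) = 1859550.

79781779, 1859550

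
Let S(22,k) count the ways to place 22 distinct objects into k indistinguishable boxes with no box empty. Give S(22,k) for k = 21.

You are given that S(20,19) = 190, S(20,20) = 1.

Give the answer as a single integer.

r21: T_21,20=20×1+190=210; T_21,21=21×0+1=1
r22: T_22,21=21×1+210=231
Read S(22,21) = 231.

231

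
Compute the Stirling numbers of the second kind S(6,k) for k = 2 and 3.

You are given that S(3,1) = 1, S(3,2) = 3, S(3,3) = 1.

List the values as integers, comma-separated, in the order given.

row 4: T[4][1]=1·1+0=1  T[4][2]=2·3+1=7  T[4][3]=3·1+3=6
row 5: T[5][1]=1·1+0=1  T[5][2]=2·7+1=15  T[5][3]=3·6+7=25
row 6: T[6][2]=2·15+1=31  T[6][3]=3·25+15=90
Read S(6,2) = 31, S(6,3) = 90.

31, 90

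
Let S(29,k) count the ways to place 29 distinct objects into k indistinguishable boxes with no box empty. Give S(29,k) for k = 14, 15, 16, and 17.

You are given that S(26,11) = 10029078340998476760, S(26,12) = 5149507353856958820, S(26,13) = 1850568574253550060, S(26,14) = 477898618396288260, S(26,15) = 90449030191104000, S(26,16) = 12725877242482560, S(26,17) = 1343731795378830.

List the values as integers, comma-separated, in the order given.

r27: T_27,12=12×5149507353856958820+10029078340998476760=71823166587281982600; T_27,13=13×1850568574253550060+5149507353856958820=29206898819153109600; T_27,14=14×477898618396288260+1850568574253550060=8541149231801585700; T_27,15=15×90449030191104000+477898618396288260=1834634071262848260; T_27,16=16×12725877242482560+90449030191104000=294063066070824960; T_27,17=17×1343731795378830+12725877242482560=35569317763922670
r28: T_28,13=13×29206898819153109600+71823166587281982600=451512851236272407400; T_28,14=14×8541149231801585700+29206898819153109600=148782988064375309400; T_28,15=15×1834634071262848260+8541149231801585700=36060660300744309600; T_28,16=16×294063066070824960+1834634071262848260=6539643128396047620; T_28,17=17×35569317763922670+294063066070824960=898741468057510350
r29: T_29,14=14×148782988064375309400+451512851236272407400=2534474684137526739000; T_29,15=15×36060660300744309600+148782988064375309400=689692892575539953400; T_29,16=16×6539643128396047620+36060660300744309600=140694950355081071520; T_29,17=17×898741468057510350+6539643128396047620=21818248085373723570
Read S(29,14) = 2534474684137526739000, S(29,15) = 689692892575539953400, S(29,16) = 140694950355081071520, S(29,17) = 21818248085373723570.

2534474684137526739000, 689692892575539953400, 140694950355081071520, 21818248085373723570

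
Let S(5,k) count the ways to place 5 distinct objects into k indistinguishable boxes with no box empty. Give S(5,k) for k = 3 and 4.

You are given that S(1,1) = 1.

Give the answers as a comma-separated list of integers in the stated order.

25, 10

r2: T_2,1=1×1+0=1; T_2,2=2×0+1=1
r3: T_3,1=1×1+0=1; T_3,2=2×1+1=3; T_3,3=3×0+1=1
r4: T_4,2=2×3+1=7; T_4,3=3×1+3=6; T_4,4=4×0+1=1
r5: T_5,3=3×6+7=25; T_5,4=4×1+6=10
Read S(5,3) = 25, S(5,4) = 10.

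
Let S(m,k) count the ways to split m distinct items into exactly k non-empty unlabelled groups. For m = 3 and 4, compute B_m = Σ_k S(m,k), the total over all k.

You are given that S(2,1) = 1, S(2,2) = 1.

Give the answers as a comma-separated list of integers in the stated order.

5, 15

i=3: T(3,1)=0+1·1=1 | T(3,2)=1+2·1=3 | T(3,3)=1+3·0=1
i=4: T(4,1)=0+1·1=1 | T(4,2)=1+2·3=7 | T(4,3)=3+3·1=6 | T(4,4)=1+4·0=1
B_3 = ΣS(3,k) = 1+3+1 = 5
B_4 = ΣS(4,k) = 1+7+6+1 = 15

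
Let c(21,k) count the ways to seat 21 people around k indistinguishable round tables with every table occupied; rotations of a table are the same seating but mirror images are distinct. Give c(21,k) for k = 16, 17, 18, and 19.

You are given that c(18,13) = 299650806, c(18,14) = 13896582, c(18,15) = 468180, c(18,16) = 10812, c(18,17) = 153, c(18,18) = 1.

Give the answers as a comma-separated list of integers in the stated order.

1672280820, 53327946, 1256850, 20615

@19  (19,14):13896582·18+299650806→549789282, (19,15):468180·18+13896582→22323822, (19,16):10812·18+468180→662796, (19,17):153·18+10812→13566, (19,18):1·18+153→171, (19,19):0·18+1→1
@20  (20,15):22323822·19+549789282→973941900, (20,16):662796·19+22323822→34916946, (20,17):13566·19+662796→920550, (20,18):171·19+13566→16815, (20,19):1·19+171→190
@21  (21,16):34916946·20+973941900→1672280820, (21,17):920550·20+34916946→53327946, (21,18):16815·20+920550→1256850, (21,19):190·20+16815→20615
Read c(21,16) = 1672280820, c(21,17) = 53327946, c(21,18) = 1256850, c(21,19) = 20615.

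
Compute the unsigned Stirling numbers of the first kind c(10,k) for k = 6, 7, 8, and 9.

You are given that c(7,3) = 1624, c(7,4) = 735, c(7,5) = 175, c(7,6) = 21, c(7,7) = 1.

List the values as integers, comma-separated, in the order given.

i=8: T(8,4)=1624+7·735=6769 | T(8,5)=735+7·175=1960 | T(8,6)=175+7·21=322 | T(8,7)=21+7·1=28 | T(8,8)=1+7·0=1
i=9: T(9,5)=6769+8·1960=22449 | T(9,6)=1960+8·322=4536 | T(9,7)=322+8·28=546 | T(9,8)=28+8·1=36 | T(9,9)=1+8·0=1
i=10: T(10,6)=22449+9·4536=63273 | T(10,7)=4536+9·546=9450 | T(10,8)=546+9·36=870 | T(10,9)=36+9·1=45
Read c(10,6) = 63273, c(10,7) = 9450, c(10,8) = 870, c(10,9) = 45.

63273, 9450, 870, 45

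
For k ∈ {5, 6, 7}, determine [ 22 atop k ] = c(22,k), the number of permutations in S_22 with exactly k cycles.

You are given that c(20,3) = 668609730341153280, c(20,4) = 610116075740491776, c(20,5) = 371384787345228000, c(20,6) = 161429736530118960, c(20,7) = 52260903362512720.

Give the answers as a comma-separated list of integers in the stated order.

@21  (21,4):610116075740491776·20+668609730341153280→12870931245150988800, (21,5):371384787345228000·20+610116075740491776→8037811822645051776, (21,6):161429736530118960·20+371384787345228000→3599979517947607200, (21,7):52260903362512720·20+161429736530118960→1206647803780373360
@22  (22,5):8037811822645051776·21+12870931245150988800→181664979520697076096, (22,6):3599979517947607200·21+8037811822645051776→83637381699544802976, (22,7):1206647803780373360·21+3599979517947607200→28939583397335447760
Read c(22,5) = 181664979520697076096, c(22,6) = 83637381699544802976, c(22,7) = 28939583397335447760.

181664979520697076096, 83637381699544802976, 28939583397335447760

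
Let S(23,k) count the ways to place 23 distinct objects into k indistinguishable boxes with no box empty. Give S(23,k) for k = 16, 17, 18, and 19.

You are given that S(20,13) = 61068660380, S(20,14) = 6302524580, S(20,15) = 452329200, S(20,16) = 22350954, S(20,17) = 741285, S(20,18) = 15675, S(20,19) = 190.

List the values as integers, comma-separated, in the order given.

762361127264, 49916988803, 2364885369, 79781779

row 21: T[21][14]=14·6302524580+61068660380=149304004500  T[21][15]=15·452329200+6302524580=13087462580  T[21][16]=16·22350954+452329200=809944464  T[21][17]=17·741285+22350954=34952799  T[21][18]=18·15675+741285=1023435  T[21][19]=19·190+15675=19285
row 22: T[22][15]=15·13087462580+149304004500=345615943200  T[22][16]=16·809944464+13087462580=26046574004  T[22][17]=17·34952799+809944464=1404142047  T[22][18]=18·1023435+34952799=53374629  T[22][19]=19·19285+1023435=1389850
row 23: T[23][16]=16·26046574004+345615943200=762361127264  T[23][17]=17·1404142047+26046574004=49916988803  T[23][18]=18·53374629+1404142047=2364885369  T[23][19]=19·1389850+53374629=79781779
Read S(23,16) = 762361127264, S(23,17) = 49916988803, S(23,18) = 2364885369, S(23,19) = 79781779.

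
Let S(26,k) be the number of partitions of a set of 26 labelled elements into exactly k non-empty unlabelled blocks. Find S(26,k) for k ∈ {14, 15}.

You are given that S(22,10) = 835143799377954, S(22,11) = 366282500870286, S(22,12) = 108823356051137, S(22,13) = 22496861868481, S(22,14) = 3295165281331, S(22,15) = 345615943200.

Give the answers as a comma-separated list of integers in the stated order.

477898618396288260, 90449030191104000

r23: T_23,11=11×366282500870286+835143799377954=4864251308951100; T_23,12=12×108823356051137+366282500870286=1672162773483930; T_23,13=13×22496861868481+108823356051137=401282560341390; T_23,14=14×3295165281331+22496861868481=68629175807115; T_23,15=15×345615943200+3295165281331=8479404429331
r24: T_24,12=12×1672162773483930+4864251308951100=24930204590758260; T_24,13=13×401282560341390+1672162773483930=6888836057922000; T_24,14=14×68629175807115+401282560341390=1362091021641000; T_24,15=15×8479404429331+68629175807115=195820242247080
r25: T_25,13=13×6888836057922000+24930204590758260=114485073343744260; T_25,14=14×1362091021641000+6888836057922000=25958110360896000; T_25,15=15×195820242247080+1362091021641000=4299394655347200
r26: T_26,14=14×25958110360896000+114485073343744260=477898618396288260; T_26,15=15×4299394655347200+25958110360896000=90449030191104000
Read S(26,14) = 477898618396288260, S(26,15) = 90449030191104000.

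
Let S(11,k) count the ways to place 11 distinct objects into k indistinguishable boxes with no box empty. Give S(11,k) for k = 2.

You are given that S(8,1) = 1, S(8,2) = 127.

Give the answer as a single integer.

r9: T_9,1=1×1+0=1; T_9,2=2×127+1=255
r10: T_10,1=1×1+0=1; T_10,2=2×255+1=511
r11: T_11,2=2×511+1=1023
Read S(11,2) = 1023.

1023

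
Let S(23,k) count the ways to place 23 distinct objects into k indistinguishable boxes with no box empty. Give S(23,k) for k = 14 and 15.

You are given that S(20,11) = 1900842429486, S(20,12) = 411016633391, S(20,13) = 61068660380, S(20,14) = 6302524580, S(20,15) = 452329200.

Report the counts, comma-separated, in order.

68629175807115, 8479404429331

[21] T[21,12]:12*411016633391+1900842429486=6833042030178 · T[21,13]:13*61068660380+411016633391=1204909218331 · T[21,14]:14*6302524580+61068660380=149304004500 · T[21,15]:15*452329200+6302524580=13087462580
[22] T[22,13]:13*1204909218331+6833042030178=22496861868481 · T[22,14]:14*149304004500+1204909218331=3295165281331 · T[22,15]:15*13087462580+149304004500=345615943200
[23] T[23,14]:14*3295165281331+22496861868481=68629175807115 · T[23,15]:15*345615943200+3295165281331=8479404429331
Read S(23,14) = 68629175807115, S(23,15) = 8479404429331.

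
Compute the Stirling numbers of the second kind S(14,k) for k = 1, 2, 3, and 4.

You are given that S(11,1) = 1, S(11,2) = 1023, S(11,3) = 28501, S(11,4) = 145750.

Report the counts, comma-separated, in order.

[12] T[12,1]:1*1+0=1 · T[12,2]:2*1023+1=2047 · T[12,3]:3*28501+1023=86526 · T[12,4]:4*145750+28501=611501
[13] T[13,1]:1*1+0=1 · T[13,2]:2*2047+1=4095 · T[13,3]:3*86526+2047=261625 · T[13,4]:4*611501+86526=2532530
[14] T[14,1]:1*1+0=1 · T[14,2]:2*4095+1=8191 · T[14,3]:3*261625+4095=788970 · T[14,4]:4*2532530+261625=10391745
Read S(14,1) = 1, S(14,2) = 8191, S(14,3) = 788970, S(14,4) = 10391745.

1, 8191, 788970, 10391745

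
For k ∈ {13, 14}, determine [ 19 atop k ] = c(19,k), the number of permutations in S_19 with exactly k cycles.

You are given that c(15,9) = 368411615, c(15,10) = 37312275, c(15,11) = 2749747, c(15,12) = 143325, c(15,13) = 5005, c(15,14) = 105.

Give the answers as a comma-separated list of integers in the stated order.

r16: T_16,10=15×37312275+368411615=928095740; T_16,11=15×2749747+37312275=78558480; T_16,12=15×143325+2749747=4899622; T_16,13=15×5005+143325=218400; T_16,14=15×105+5005=6580
r17: T_17,11=16×78558480+928095740=2185031420; T_17,12=16×4899622+78558480=156952432; T_17,13=16×218400+4899622=8394022; T_17,14=16×6580+218400=323680
r18: T_18,12=17×156952432+2185031420=4853222764; T_18,13=17×8394022+156952432=299650806; T_18,14=17×323680+8394022=13896582
r19: T_19,13=18×299650806+4853222764=10246937272; T_19,14=18×13896582+299650806=549789282
Read c(19,13) = 10246937272, c(19,14) = 549789282.

10246937272, 549789282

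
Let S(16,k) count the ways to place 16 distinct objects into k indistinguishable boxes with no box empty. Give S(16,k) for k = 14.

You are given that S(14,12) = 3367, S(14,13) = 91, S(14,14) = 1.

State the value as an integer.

@15  (15,13):91·13+3367→4550, (15,14):1·14+91→105
@16  (16,14):105·14+4550→6020
Read S(16,14) = 6020.

6020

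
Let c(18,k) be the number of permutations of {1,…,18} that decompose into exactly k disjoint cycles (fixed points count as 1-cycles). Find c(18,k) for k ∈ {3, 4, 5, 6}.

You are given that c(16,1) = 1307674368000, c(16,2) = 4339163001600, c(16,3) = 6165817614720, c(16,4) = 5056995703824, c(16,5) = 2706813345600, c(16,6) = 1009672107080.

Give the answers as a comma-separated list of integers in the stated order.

row 17: T[17][2]=16·4339163001600+1307674368000=70734282393600  T[17][3]=16·6165817614720+4339163001600=102992244837120  T[17][4]=16·5056995703824+6165817614720=87077748875904  T[17][5]=16·2706813345600+5056995703824=48366009233424  T[17][6]=16·1009672107080+2706813345600=18861567058880
row 18: T[18][3]=17·102992244837120+70734282393600=1821602444624640  T[18][4]=17·87077748875904+102992244837120=1583313975727488  T[18][5]=17·48366009233424+87077748875904=909299905844112  T[18][6]=17·18861567058880+48366009233424=369012649234384
Read c(18,3) = 1821602444624640, c(18,4) = 1583313975727488, c(18,5) = 909299905844112, c(18,6) = 369012649234384.

1821602444624640, 1583313975727488, 909299905844112, 369012649234384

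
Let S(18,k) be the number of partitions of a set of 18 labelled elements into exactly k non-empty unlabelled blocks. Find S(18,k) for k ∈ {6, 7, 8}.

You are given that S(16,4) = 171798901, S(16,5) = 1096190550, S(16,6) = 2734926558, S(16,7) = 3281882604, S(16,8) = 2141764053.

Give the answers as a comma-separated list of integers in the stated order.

@17  (17,5):1096190550·5+171798901→5652751651, (17,6):2734926558·6+1096190550→17505749898, (17,7):3281882604·7+2734926558→25708104786, (17,8):2141764053·8+3281882604→20415995028
@18  (18,6):17505749898·6+5652751651→110687251039, (18,7):25708104786·7+17505749898→197462483400, (18,8):20415995028·8+25708104786→189036065010
Read S(18,6) = 110687251039, S(18,7) = 197462483400, S(18,8) = 189036065010.

110687251039, 197462483400, 189036065010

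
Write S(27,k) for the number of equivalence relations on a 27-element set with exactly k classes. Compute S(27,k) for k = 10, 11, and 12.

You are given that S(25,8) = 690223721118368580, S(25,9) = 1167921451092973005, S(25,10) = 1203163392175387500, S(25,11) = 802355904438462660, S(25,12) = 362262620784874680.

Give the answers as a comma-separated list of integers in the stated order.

143197070509423605675, 123519417123830092365, 71823166587281982600

[26] T[26,9]:9*1167921451092973005+690223721118368580=11201516780955125625 · T[26,10]:10*1203163392175387500+1167921451092973005=13199555372846848005 · T[26,11]:11*802355904438462660+1203163392175387500=10029078340998476760 · T[26,12]:12*362262620784874680+802355904438462660=5149507353856958820
[27] T[27,10]:10*13199555372846848005+11201516780955125625=143197070509423605675 · T[27,11]:11*10029078340998476760+13199555372846848005=123519417123830092365 · T[27,12]:12*5149507353856958820+10029078340998476760=71823166587281982600
Read S(27,10) = 143197070509423605675, S(27,11) = 123519417123830092365, S(27,12) = 71823166587281982600.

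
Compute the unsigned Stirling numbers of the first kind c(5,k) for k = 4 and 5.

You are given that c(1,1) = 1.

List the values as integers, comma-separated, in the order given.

10, 1

i=2: T(2,1)=0+1·1=1 | T(2,2)=1+1·0=1
i=3: T(3,2)=1+2·1=3 | T(3,3)=1+2·0=1
i=4: T(4,3)=3+3·1=6 | T(4,4)=1+3·0=1
i=5: T(5,4)=6+4·1=10 | T(5,5)=1+4·0=1
Read c(5,4) = 10, c(5,5) = 1.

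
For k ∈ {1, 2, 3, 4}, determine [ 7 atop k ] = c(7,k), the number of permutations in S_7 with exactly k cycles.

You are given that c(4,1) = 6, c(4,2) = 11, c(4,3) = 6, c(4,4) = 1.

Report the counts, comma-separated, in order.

720, 1764, 1624, 735

@5  (5,1):6·4+0→24, (5,2):11·4+6→50, (5,3):6·4+11→35, (5,4):1·4+6→10
@6  (6,1):24·5+0→120, (6,2):50·5+24→274, (6,3):35·5+50→225, (6,4):10·5+35→85
@7  (7,1):120·6+0→720, (7,2):274·6+120→1764, (7,3):225·6+274→1624, (7,4):85·6+225→735
Read c(7,1) = 720, c(7,2) = 1764, c(7,3) = 1624, c(7,4) = 735.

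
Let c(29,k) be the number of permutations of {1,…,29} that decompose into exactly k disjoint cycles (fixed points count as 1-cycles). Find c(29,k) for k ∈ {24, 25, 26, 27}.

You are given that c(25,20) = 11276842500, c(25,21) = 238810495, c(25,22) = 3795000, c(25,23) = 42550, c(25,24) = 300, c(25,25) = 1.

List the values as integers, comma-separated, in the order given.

55880640270, 843041745, 9642906, 78561

row 26: T[26][21]=25·238810495+11276842500=17247104875  T[26][22]=25·3795000+238810495=333685495  T[26][23]=25·42550+3795000=4858750  T[26][24]=25·300+42550=50050  T[26][25]=25·1+300=325  T[26][26]=25·0+1=1
row 27: T[27][22]=26·333685495+17247104875=25922927745  T[27][23]=26·4858750+333685495=460012995  T[27][24]=26·50050+4858750=6160050  T[27][25]=26·325+50050=58500  T[27][26]=26·1+325=351  T[27][27]=26·0+1=1
row 28: T[28][23]=27·460012995+25922927745=38343278610  T[28][24]=27·6160050+460012995=626334345  T[28][25]=27·58500+6160050=7739550  T[28][26]=27·351+58500=67977  T[28][27]=27·1+351=378
row 29: T[29][24]=28·626334345+38343278610=55880640270  T[29][25]=28·7739550+626334345=843041745  T[29][26]=28·67977+7739550=9642906  T[29][27]=28·378+67977=78561
Read c(29,24) = 55880640270, c(29,25) = 843041745, c(29,26) = 9642906, c(29,27) = 78561.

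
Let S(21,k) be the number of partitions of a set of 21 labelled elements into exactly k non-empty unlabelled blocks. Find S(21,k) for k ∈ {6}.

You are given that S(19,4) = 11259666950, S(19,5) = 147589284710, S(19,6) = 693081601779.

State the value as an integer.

i=20: T(20,5)=11259666950+5·147589284710=749206090500 | T(20,6)=147589284710+6·693081601779=4306078895384
i=21: T(21,6)=749206090500+6·4306078895384=26585679462804
Read S(21,6) = 26585679462804.

26585679462804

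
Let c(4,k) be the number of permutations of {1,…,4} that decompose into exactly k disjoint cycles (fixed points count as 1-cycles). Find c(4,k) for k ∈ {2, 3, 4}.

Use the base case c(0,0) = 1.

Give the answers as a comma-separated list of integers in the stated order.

[1] T[1,1]:0*0+1=1
[2] T[2,1]:1*1+0=1 · T[2,2]:1*0+1=1
[3] T[3,1]:2*1+0=2 · T[3,2]:2*1+1=3 · T[3,3]:2*0+1=1
[4] T[4,2]:3*3+2=11 · T[4,3]:3*1+3=6 · T[4,4]:3*0+1=1
Read c(4,2) = 11, c(4,3) = 6, c(4,4) = 1.

11, 6, 1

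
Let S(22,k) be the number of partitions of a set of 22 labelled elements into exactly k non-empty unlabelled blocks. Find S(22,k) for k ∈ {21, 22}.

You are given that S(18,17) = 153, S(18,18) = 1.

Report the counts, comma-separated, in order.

i=19: T(19,18)=153+18·1=171 | T(19,19)=1+19·0=1
i=20: T(20,19)=171+19·1=190 | T(20,20)=1+20·0=1
i=21: T(21,20)=190+20·1=210 | T(21,21)=1+21·0=1
i=22: T(22,21)=210+21·1=231 | T(22,22)=1+22·0=1
Read S(22,21) = 231, S(22,22) = 1.

231, 1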